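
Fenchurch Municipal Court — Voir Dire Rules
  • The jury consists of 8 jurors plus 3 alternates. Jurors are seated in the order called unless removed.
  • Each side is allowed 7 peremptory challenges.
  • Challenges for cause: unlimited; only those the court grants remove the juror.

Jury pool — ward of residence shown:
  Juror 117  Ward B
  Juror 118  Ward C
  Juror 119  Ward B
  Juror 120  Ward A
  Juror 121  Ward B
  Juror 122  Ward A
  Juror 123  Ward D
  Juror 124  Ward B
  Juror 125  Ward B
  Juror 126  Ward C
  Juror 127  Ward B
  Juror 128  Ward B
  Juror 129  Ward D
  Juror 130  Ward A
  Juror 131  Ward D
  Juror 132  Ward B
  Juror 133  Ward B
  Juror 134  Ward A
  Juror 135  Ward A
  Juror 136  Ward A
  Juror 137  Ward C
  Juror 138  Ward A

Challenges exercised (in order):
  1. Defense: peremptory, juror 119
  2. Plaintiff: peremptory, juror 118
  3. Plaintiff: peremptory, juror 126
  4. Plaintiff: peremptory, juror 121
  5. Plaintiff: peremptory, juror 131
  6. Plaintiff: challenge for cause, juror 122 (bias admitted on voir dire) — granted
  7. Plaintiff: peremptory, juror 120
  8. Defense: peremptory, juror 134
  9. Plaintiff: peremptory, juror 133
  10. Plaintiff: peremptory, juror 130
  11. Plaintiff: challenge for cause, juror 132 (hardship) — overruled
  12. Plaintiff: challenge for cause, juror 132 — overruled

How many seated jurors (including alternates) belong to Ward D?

2

Removed: #118, #119, #120, #121, #122, #126, #130, #131, #133, #134.
Seated (11 incl. alternates): #117, #123, #124, #125, #127, #128, #129, #132, #135, #136, #137.
Of those, in Ward D: #123, #129 → 2.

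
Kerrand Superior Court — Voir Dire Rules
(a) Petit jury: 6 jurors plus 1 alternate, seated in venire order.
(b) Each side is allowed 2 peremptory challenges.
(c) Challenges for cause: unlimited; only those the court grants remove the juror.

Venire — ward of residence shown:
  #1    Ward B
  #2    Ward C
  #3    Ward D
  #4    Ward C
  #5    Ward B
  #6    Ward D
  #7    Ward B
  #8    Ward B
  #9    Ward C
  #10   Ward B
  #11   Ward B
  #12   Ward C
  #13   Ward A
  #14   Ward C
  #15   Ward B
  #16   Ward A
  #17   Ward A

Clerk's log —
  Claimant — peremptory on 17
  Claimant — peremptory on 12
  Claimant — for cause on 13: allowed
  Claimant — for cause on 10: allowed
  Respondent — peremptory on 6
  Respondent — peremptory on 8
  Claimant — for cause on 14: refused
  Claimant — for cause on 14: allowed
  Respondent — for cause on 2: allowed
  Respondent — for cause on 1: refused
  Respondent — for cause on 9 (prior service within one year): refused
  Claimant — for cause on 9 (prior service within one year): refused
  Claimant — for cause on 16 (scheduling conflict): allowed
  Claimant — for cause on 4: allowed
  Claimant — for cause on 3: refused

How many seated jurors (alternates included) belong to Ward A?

Removed: #2, #4, #6, #8, #10, #12, #13, #14, #16, #17.
Seated (7 incl. alternates): #1, #3, #5, #7, #9, #11, #15.
None of those are in Ward A → 0.

0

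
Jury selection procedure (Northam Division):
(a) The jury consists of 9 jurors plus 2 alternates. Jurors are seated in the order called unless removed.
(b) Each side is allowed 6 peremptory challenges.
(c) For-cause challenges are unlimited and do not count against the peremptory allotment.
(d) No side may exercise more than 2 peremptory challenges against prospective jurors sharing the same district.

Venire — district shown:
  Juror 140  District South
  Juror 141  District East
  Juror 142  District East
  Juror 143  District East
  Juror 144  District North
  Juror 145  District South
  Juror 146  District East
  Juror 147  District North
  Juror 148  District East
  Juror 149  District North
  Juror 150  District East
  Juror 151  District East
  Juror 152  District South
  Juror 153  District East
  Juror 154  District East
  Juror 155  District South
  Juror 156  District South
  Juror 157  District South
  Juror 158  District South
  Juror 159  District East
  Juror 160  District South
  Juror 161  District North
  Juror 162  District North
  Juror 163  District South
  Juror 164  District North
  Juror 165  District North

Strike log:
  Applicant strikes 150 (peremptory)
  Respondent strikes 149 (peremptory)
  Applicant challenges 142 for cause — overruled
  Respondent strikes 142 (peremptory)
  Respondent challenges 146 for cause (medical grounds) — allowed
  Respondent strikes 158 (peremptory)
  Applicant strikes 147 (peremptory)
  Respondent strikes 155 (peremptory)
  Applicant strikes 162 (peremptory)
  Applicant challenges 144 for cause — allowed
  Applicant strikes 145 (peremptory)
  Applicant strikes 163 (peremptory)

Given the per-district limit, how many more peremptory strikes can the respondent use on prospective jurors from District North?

1

Respondent peremptories so far: #149, #142, #158, #155 — 4 of 6 used, 2 left overall.
Against District North: #149 — 1 used; per-district cap 2 leaves 1.
Binding limit: min(2, 1) = 1.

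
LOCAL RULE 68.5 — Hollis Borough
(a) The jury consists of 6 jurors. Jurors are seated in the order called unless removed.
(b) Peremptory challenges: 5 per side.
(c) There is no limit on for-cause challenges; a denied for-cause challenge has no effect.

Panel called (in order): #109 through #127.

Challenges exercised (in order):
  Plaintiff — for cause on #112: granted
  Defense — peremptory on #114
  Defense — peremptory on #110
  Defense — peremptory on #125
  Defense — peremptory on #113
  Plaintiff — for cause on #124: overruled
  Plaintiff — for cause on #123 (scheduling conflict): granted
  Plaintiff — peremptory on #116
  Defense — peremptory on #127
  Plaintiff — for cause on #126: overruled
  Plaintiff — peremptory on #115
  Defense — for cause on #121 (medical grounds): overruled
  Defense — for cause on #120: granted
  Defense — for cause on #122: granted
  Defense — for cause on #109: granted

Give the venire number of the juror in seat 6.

Removed: #109, #110, #112, #113, #114, #115, #116, #120, #122, #123, #125, #127. (#121, #124, #126 stay — for-cause denied.)
Seating in order: seats 1–6 → #111, #117, #118, #119, #121, #124.
So seat 6 is #124.

124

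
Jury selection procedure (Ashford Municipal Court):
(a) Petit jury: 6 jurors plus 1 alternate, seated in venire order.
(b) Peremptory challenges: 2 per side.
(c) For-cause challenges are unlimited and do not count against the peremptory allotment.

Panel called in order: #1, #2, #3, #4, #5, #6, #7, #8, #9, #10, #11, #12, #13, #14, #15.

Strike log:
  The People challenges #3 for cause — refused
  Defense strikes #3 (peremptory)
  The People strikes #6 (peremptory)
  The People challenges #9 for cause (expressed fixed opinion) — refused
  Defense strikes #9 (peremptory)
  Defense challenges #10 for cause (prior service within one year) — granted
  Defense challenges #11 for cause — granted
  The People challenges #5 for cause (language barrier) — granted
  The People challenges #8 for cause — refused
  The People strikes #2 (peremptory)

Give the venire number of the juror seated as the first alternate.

Removed: #2, #3, #5, #6, #9, #10, #11. (#8 stays — for-cause denied.)
Filling seats in venire order through position 7: #1, #4, #7, #8, #12, #13, #14.
So alternate 1 is #14.

14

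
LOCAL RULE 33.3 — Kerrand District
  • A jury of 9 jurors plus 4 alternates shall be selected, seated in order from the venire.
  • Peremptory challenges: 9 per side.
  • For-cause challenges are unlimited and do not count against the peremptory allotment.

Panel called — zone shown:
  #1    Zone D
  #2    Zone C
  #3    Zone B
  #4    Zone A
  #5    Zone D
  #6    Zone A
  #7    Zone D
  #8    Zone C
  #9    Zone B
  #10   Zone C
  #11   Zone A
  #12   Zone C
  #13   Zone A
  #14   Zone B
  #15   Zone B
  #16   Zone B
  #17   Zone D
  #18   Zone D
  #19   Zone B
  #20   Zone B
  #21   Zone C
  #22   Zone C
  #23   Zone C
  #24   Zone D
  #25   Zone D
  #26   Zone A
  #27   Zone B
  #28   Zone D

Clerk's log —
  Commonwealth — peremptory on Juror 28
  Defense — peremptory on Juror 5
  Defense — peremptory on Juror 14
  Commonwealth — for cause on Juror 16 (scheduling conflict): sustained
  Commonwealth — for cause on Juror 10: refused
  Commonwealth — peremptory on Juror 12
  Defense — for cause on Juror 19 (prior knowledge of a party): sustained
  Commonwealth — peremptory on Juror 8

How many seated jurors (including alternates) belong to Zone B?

Removed: #5, #8, #12, #14, #16, #19, #28.
Seated (13 incl. alternates): #1, #2, #3, #4, #6, #7, #9, #10, #11, #13, #15, #17, #18.
Of those, in Zone B: #3, #9, #15 → 3.

3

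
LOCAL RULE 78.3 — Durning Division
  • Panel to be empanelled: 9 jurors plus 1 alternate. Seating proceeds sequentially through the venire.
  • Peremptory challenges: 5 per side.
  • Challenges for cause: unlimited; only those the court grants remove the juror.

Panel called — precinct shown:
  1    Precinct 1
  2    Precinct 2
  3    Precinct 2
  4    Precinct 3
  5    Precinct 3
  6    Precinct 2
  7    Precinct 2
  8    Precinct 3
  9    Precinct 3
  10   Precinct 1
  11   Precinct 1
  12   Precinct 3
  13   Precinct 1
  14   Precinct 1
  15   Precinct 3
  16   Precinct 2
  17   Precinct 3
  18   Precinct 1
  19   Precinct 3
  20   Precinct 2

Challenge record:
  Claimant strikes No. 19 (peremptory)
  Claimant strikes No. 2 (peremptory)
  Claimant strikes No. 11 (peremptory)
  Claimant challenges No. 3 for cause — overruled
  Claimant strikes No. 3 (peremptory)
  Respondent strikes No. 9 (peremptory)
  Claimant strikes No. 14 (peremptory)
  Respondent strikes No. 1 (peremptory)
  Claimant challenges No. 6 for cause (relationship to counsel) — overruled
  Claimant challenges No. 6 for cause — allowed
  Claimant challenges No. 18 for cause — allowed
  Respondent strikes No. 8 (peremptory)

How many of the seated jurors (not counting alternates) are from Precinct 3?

Removed: #1, #2, #3, #6, #8, #9, #11, #14, #18, #19.
Seated jurors 1–9: #4, #5, #7, #10, #12, #13, #15, #16, #17 (alternates #20 not counted).
Of those, in Precinct 3: #4, #5, #12, #15, #17 → 5.

5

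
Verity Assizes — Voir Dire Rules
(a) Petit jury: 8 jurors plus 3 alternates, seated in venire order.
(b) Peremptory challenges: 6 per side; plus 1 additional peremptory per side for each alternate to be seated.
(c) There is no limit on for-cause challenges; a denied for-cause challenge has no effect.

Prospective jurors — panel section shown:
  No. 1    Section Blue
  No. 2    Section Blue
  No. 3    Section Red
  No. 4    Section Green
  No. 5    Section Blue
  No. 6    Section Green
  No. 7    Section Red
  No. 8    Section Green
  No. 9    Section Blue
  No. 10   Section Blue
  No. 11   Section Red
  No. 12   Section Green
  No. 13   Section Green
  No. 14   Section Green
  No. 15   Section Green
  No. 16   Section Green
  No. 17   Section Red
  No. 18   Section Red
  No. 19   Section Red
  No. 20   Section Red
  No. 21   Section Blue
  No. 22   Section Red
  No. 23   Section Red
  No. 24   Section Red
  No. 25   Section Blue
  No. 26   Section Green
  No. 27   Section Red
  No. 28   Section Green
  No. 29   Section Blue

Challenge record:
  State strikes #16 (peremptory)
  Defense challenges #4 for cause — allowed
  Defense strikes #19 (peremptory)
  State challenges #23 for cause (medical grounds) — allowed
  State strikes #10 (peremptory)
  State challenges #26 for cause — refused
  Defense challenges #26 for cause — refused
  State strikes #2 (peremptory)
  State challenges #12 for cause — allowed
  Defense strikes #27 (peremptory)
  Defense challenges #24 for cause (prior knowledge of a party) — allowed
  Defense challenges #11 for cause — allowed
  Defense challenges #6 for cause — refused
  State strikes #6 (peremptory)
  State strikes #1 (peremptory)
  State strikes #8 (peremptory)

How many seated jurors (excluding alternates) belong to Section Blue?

2

Removed: #1, #2, #4, #6, #8, #10, #11, #12, #16, #19, #23, #24, #27.
Seated jurors 1–8: #3, #5, #7, #9, #13, #14, #15, #17 (alternates #18, #20, #21 not counted).
Of those, in Section Blue: #5, #9 → 2.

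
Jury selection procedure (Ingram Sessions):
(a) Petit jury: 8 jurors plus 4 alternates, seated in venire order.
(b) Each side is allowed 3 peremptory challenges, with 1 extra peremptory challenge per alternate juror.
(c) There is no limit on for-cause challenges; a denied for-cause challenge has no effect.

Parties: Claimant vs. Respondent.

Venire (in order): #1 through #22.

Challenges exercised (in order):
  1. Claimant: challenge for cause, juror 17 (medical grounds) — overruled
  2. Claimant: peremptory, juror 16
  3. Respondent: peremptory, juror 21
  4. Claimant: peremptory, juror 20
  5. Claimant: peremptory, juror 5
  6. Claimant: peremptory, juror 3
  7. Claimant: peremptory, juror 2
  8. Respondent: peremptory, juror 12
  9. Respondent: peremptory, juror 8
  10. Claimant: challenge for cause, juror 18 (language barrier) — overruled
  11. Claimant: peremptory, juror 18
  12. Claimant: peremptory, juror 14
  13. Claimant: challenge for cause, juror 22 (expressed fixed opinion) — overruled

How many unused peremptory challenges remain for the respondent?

Respondent allotment: 3 base + 1 × 4 alternates = 7.
Respondent peremptories used: #21, #12, #8 — 3.
Remaining: 7 − 3 = 4.

4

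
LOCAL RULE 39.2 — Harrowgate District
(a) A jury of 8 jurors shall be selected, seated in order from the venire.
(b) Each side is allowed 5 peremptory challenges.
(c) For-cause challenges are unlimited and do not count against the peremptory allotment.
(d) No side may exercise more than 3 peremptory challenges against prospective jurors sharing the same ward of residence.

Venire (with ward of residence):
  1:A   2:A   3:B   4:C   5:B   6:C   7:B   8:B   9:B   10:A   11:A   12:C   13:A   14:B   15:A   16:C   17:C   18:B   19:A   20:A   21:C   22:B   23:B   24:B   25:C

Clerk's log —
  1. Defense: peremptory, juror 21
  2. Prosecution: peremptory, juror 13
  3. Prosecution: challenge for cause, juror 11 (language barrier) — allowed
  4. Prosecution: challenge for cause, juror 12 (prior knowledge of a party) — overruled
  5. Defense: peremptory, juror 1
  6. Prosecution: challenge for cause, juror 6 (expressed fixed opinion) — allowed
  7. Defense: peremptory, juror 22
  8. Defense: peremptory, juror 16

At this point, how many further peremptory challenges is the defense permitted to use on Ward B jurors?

1

Defense peremptories so far: #21, #1, #22, #16 — 4 of 5 used, 1 left overall.
Against Ward B: #22 — 1 used; per-ward cap 3 leaves 2.
Binding limit: min(1, 2) = 1.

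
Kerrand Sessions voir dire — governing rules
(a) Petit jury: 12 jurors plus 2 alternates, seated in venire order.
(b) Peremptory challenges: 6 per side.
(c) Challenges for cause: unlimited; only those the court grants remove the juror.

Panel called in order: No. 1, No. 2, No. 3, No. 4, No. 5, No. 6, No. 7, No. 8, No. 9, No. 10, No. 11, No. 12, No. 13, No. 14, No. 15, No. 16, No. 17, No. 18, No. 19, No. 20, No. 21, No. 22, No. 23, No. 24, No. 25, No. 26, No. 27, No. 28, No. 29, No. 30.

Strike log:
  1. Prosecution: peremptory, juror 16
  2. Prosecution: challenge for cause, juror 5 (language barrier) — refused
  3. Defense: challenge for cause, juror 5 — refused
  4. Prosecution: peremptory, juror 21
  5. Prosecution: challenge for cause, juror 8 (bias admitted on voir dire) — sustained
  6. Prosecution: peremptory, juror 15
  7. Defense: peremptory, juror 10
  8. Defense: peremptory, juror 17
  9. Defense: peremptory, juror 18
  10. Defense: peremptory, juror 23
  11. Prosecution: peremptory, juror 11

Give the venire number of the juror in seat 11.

14

Removed: #8, #10, #11, #15, #16, #17, #18, #21, #23. (#5 stays — for-cause denied.)
Seating in order: seats 1–12 → #1, #2, #3, #4, #5, #6, #7, #9, #12, #13, #14, #19; alternates → #20, #22.
So seat 11 is #14.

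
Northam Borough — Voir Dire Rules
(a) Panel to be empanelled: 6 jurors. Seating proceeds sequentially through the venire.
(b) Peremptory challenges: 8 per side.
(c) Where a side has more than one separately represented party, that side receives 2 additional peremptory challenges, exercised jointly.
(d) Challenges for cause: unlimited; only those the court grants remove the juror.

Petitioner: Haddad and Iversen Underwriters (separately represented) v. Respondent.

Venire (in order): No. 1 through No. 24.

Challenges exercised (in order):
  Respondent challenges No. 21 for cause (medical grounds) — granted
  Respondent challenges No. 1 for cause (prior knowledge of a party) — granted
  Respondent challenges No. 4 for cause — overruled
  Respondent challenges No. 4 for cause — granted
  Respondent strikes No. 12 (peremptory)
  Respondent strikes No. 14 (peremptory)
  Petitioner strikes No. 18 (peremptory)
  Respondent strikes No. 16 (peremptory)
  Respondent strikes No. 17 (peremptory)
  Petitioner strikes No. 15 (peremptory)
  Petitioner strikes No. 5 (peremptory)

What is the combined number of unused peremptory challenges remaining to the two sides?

11

Petitioner allotment: 8 base + 2 multi-party = 10. Respondent allotment: 8.
Petitioner peremptories used: #18, #15, #5 — 3.
Respondent peremptories used: #12, #14, #16, #17 — 4 (for-cause on #21, #1, #4, #4 don't count).
Remaining: (10 − 3) + (8 − 4) = 11.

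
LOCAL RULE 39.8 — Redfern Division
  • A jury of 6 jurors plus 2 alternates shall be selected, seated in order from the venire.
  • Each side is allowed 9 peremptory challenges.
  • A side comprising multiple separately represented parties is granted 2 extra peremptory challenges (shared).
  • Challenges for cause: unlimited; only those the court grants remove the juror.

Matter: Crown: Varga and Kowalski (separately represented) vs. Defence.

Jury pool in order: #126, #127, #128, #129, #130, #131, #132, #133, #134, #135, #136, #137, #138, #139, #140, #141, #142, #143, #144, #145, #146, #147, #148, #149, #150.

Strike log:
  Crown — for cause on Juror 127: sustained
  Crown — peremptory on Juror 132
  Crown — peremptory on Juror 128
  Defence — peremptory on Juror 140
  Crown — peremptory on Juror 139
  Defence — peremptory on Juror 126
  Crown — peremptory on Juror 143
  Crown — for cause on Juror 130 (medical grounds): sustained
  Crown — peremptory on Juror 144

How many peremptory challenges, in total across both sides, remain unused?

Crown allotment: 9 base + 2 multi-party = 11. Defence allotment: 9.
Crown peremptories used: #132, #128, #139, #143, #144 — 5 (for-cause on #127, #130 don't count).
Defence peremptories used: #140, #126 — 2.
Remaining: (11 − 5) + (9 − 2) = 13.

13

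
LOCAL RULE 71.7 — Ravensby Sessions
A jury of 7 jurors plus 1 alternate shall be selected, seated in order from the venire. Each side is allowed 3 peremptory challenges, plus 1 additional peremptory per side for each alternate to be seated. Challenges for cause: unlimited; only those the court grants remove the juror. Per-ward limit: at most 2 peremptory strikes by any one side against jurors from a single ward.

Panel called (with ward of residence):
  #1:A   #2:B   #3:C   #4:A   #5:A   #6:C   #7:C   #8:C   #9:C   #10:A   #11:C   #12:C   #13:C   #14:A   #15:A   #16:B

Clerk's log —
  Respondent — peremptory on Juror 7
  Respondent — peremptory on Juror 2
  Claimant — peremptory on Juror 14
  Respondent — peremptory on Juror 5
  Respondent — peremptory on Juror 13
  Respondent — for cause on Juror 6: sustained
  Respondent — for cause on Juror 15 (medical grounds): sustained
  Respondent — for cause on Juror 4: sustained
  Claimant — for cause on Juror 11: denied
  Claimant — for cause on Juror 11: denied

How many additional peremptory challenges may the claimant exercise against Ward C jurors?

2

Claimant peremptories so far: #14 — 1 of 4 used, 3 left overall.
Against Ward C: none yet — per-ward cap 2 leaves 2.
Binding limit: min(3, 2) = 2.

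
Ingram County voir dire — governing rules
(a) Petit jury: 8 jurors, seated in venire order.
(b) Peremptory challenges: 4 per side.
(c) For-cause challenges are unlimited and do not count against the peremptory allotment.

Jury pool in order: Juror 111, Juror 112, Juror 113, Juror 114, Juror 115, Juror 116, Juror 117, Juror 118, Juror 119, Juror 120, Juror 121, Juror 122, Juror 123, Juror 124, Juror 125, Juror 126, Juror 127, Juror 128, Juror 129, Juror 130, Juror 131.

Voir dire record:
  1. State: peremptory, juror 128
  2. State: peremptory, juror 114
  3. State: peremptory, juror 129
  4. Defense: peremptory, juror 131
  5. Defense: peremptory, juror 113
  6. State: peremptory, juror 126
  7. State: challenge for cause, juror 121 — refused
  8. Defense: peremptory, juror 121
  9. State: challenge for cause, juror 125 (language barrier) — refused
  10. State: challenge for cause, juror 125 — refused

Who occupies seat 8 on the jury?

Removed: #113, #114, #121, #126, #128, #129, #131. (#125 stays — for-cause denied.)
Seating in order: seats 1–8 → #111, #112, #115, #116, #117, #118, #119, #120.
So seat 8 is #120.

120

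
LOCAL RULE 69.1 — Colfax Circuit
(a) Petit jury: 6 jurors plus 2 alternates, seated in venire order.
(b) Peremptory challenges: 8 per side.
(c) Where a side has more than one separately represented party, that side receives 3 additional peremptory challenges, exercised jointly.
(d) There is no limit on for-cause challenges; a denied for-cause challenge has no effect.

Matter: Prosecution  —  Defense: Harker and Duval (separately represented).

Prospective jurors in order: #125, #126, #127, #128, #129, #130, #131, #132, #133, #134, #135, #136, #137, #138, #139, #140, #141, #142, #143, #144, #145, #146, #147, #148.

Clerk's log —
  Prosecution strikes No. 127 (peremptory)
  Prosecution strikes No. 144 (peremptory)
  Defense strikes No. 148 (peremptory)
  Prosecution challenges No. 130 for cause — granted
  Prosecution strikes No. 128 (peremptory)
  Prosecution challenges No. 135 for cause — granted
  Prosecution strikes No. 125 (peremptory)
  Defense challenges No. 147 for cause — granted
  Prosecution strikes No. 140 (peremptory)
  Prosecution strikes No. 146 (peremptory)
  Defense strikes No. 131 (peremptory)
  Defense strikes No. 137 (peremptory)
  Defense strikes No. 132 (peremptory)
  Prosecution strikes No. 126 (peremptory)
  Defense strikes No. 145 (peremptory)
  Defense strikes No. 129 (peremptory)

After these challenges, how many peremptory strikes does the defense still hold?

5

Defense allotment: 8 base + 3 multi-party = 11.
Defense peremptories used: #148, #131, #137, #132, #145, #129 — 6 (the for-cause on #147 doesn't count).
Remaining: 11 − 6 = 5.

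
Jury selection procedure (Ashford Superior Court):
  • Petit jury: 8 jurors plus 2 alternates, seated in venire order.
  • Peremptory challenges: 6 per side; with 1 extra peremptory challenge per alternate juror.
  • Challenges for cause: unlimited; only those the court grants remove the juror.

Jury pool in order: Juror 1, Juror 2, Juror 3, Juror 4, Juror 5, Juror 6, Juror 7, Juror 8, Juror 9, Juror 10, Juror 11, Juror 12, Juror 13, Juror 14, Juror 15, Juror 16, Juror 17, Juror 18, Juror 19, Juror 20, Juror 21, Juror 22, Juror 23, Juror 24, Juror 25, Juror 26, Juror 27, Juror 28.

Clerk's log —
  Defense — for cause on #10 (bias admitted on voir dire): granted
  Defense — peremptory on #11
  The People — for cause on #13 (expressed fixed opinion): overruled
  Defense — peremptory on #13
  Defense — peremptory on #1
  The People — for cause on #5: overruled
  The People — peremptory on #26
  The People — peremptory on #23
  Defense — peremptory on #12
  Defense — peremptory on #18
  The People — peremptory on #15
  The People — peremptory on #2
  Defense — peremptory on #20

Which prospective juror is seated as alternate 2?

Removed: #1, #2, #10, #11, #12, #13, #15, #18, #20, #23, #26. (#5 stays — for-cause denied.)
Seating in order: seats 1–8 → #3, #4, #5, #6, #7, #8, #9, #14; alternates → #16, #17.
So alternate 2 is #17.

17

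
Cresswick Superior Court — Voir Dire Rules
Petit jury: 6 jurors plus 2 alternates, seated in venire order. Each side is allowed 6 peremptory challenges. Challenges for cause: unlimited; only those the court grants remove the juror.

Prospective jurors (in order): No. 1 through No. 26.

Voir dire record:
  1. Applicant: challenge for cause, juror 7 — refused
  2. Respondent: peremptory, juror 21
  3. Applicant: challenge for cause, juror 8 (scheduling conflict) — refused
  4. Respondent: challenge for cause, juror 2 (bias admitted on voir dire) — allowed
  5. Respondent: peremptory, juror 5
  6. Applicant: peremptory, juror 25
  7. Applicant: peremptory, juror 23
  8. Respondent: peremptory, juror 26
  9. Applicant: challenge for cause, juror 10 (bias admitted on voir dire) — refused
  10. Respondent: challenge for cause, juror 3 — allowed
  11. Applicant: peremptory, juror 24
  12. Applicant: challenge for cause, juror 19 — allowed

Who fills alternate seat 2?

Removed: #2, #3, #5, #19, #21, #23, #24, #25, #26. (#7, #8, #10 stay — for-cause denied.)
Seating in order: seats 1–6 → #1, #4, #6, #7, #8, #9; alternates → #10, #11.
So alternate 2 is #11.

11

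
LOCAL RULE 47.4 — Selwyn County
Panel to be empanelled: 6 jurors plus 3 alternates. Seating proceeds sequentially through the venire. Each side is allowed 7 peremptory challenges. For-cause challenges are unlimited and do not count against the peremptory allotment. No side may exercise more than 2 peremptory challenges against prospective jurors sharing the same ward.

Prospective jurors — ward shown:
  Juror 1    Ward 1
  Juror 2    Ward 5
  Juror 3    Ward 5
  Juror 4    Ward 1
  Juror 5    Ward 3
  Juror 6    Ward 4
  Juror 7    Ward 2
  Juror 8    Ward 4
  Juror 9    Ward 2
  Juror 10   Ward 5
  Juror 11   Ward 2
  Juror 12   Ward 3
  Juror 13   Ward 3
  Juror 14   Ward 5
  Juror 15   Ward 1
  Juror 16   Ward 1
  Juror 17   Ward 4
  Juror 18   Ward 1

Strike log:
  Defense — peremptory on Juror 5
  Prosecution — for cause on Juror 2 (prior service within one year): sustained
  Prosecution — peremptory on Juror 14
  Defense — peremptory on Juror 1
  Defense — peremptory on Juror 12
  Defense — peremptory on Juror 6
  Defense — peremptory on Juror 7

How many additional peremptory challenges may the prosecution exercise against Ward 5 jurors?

Prosecution peremptories so far: #14 — 1 of 7 used, 6 left overall.
Against Ward 5: #14 — 1 used; per-ward cap 2 leaves 1.
Binding limit: min(6, 1) = 1.

1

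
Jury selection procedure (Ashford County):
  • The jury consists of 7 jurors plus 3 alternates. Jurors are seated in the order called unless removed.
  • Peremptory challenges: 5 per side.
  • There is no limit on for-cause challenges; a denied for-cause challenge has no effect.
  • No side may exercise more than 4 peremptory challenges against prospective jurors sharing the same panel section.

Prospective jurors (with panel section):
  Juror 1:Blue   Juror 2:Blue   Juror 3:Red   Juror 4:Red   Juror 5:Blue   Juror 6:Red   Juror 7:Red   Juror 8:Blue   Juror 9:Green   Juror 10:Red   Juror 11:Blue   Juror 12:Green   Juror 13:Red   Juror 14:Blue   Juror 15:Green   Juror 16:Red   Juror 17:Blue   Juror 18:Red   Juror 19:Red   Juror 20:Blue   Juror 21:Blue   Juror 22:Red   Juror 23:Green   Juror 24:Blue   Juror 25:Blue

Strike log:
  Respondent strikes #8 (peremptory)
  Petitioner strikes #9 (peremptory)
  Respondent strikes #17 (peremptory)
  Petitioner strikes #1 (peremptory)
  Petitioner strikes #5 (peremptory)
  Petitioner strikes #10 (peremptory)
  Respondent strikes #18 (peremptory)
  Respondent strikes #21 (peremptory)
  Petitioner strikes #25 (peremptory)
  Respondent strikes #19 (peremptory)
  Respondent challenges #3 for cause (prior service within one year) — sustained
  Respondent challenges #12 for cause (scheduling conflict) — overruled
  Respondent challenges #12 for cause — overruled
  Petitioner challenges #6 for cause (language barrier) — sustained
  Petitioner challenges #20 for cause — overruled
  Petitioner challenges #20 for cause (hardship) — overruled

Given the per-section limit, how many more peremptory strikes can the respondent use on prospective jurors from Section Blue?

Respondent peremptories so far: #8, #17, #18, #21, #19 — 5 of 5 used, 0 left overall.
Against Section Blue: #8, #17, #21 — 3 used; per-section cap 4 leaves 1.
Binding limit: min(0, 1) = 0.

0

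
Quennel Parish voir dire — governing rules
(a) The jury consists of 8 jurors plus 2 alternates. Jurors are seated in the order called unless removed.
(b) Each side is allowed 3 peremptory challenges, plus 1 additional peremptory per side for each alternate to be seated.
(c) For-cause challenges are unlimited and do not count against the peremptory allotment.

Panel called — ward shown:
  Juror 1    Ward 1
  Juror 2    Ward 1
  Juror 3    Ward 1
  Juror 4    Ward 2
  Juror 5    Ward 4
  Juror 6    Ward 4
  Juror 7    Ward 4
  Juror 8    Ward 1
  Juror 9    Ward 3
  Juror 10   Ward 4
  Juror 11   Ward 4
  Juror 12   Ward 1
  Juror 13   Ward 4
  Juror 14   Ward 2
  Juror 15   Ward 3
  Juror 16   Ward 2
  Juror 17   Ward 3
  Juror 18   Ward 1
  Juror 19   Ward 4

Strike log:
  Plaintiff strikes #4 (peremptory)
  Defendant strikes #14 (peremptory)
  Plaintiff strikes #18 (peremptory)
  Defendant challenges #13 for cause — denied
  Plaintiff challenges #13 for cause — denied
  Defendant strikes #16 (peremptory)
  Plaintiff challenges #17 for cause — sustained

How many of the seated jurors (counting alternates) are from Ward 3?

Removed: #4, #14, #16, #17, #18.
Seated (10 incl. alternates): #1, #2, #3, #5, #6, #7, #8, #9, #10, #11.
Of those, in Ward 3: #9 → 1.

1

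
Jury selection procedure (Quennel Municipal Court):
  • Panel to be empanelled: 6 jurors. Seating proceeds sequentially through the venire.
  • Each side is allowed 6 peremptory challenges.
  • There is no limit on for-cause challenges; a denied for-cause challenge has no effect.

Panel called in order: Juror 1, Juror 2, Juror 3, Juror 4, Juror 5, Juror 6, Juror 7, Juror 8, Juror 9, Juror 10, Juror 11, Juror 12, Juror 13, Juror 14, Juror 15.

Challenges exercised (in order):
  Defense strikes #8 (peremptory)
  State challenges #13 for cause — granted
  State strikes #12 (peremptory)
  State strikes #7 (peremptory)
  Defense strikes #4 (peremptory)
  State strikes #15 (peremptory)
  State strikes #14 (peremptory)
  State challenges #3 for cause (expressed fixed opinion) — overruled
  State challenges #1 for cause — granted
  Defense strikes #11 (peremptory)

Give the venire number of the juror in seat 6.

Removed: #1, #4, #7, #8, #11, #12, #13, #14, #15. (#3 stays — for-cause denied.)
Seating in order: seats 1–6 → #2, #3, #5, #6, #9, #10.
So seat 6 is #10.

10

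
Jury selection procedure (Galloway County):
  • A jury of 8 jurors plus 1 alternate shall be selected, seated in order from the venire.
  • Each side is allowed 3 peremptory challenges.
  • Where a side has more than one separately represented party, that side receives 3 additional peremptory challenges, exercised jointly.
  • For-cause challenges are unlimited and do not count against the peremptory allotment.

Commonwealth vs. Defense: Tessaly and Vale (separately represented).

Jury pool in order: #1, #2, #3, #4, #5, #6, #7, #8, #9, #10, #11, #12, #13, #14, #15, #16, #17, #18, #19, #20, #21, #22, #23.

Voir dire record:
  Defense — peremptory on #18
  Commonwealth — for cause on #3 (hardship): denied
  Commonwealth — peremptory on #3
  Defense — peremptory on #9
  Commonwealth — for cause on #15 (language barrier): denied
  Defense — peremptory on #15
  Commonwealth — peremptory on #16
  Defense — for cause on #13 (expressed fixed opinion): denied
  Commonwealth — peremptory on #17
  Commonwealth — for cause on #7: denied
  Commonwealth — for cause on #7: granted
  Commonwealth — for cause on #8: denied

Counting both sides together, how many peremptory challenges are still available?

3

Commonwealth allotment: 3. Defense allotment: 3 base + 3 multi-party = 6.
Commonwealth peremptories used: #3, #16, #17 — 3 (for-cause on #3, #15, #7, #7, #8 don't count).
Defense peremptories used: #18, #9, #15 — 3 (the for-cause on #13 doesn't count).
Remaining: (3 − 3) + (6 − 3) = 3.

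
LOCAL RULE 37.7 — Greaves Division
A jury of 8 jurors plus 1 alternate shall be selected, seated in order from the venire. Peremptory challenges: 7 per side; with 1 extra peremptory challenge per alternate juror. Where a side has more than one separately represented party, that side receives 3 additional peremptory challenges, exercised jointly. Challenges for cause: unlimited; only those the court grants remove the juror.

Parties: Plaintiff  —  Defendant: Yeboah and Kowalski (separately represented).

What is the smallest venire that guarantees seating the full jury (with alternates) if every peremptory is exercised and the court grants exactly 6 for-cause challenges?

Seats to fill: 8 + 1 alternates = 9.
Peremptories — Plaintiff: 7 + 1×1 = 8; Defendant: 7 + 1×1 + 3 = 11; total 19.
For-cause removals: 6.
Minimum venire: 9 + 19 + 6 = 34.

34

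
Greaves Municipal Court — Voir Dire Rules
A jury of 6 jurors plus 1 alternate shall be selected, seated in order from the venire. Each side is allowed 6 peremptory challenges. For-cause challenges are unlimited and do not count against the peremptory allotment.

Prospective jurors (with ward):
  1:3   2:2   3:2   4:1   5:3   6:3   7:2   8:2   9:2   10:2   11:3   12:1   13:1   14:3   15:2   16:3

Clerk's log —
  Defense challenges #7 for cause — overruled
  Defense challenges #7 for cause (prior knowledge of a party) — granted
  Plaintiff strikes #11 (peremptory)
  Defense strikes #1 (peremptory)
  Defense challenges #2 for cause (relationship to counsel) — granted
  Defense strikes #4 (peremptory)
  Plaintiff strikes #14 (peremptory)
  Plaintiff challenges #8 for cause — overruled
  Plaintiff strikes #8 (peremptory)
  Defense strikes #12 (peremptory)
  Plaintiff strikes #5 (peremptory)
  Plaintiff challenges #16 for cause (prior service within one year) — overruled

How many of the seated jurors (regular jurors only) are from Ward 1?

Removed: #1, #2, #4, #5, #7, #8, #11, #12, #14.
Seated jurors 1–6: #3, #6, #9, #10, #13, #15 (alternates #16 not counted).
Of those, in Ward 1: #13 → 1.

1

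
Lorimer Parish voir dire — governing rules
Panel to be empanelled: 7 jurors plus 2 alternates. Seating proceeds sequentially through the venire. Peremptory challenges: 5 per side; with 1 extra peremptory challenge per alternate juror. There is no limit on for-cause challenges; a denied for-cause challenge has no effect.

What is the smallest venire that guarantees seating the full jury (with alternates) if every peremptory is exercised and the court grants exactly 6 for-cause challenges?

29

Seats to fill: 7 + 2 alternates = 9.
Peremptories: 5 + 1×2 = 7 per side × 2 sides = 14.
For-cause removals: 6.
Minimum venire: 9 + 14 + 6 = 29.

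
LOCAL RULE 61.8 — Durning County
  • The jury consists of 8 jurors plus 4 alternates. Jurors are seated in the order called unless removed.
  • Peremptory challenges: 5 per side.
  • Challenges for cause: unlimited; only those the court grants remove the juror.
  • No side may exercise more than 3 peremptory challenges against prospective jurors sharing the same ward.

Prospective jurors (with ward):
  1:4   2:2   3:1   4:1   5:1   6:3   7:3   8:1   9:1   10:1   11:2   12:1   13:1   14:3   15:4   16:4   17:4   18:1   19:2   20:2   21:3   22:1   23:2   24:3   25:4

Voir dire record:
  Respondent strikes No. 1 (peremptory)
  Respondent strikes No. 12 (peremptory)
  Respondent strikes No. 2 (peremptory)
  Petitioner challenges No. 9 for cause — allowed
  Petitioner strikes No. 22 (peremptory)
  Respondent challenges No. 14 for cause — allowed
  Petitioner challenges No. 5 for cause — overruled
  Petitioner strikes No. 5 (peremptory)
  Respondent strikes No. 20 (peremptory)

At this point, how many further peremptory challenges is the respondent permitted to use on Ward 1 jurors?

Respondent peremptories so far: #1, #12, #2, #20 — 4 of 5 used, 1 left overall.
Against Ward 1: #12 — 1 used; per-ward cap 3 leaves 2.
Binding limit: min(1, 2) = 1.

1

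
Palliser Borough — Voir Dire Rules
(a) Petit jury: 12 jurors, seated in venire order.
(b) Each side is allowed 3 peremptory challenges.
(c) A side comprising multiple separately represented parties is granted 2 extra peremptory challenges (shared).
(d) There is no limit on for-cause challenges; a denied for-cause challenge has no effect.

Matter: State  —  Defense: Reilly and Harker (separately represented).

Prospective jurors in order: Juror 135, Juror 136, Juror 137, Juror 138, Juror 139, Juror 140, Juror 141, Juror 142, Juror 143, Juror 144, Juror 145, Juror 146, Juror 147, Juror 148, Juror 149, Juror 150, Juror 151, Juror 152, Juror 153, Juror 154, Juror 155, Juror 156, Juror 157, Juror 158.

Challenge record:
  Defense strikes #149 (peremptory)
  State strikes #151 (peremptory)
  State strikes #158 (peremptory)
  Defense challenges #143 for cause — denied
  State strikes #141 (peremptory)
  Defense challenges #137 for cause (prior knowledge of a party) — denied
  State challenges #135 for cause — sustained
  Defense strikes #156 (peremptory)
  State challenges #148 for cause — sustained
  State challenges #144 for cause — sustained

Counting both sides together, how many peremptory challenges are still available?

State allotment: 3. Defense allotment: 3 base + 2 multi-party = 5.
State peremptories used: #151, #158, #141 — 3 (for-cause on #135, #148, #144 don't count).
Defense peremptories used: #149, #156 — 2 (for-cause on #143, #137 don't count).
Remaining: (3 − 3) + (5 − 2) = 3.

3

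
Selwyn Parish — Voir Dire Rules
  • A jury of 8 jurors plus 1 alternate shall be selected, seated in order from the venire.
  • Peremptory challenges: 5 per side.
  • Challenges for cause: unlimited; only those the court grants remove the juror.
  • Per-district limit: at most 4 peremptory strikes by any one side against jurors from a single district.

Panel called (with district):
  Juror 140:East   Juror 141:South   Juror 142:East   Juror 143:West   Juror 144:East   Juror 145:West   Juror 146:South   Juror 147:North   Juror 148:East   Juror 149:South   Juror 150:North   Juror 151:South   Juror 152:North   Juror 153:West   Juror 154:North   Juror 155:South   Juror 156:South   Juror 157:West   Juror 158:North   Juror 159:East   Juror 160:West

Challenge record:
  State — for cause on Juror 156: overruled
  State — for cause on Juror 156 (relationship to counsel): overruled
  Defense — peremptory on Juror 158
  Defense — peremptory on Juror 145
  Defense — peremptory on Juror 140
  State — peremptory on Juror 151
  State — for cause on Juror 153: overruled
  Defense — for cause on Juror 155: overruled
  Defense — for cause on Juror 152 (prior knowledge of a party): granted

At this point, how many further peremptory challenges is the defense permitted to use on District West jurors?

Defense peremptories so far: #158, #145, #140 — 3 of 5 used, 2 left overall.
Against District West: #145 — 1 used; per-district cap 4 leaves 3.
Binding limit: min(2, 3) = 2.

2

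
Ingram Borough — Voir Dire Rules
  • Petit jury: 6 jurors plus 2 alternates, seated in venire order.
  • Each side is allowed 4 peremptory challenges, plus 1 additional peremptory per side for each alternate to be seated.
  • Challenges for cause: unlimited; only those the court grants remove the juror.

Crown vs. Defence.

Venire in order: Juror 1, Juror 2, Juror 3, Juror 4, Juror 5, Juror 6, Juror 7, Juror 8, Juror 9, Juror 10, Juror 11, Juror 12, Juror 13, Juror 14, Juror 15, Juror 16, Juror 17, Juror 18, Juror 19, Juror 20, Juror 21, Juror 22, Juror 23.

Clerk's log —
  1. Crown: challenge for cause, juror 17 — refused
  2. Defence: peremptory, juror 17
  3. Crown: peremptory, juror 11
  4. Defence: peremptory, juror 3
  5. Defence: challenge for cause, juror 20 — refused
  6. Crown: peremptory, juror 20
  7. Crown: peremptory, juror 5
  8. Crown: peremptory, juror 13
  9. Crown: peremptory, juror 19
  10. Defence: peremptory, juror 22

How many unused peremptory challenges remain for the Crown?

1

Crown allotment: 4 base + 1 × 2 alternates = 6.
Crown peremptories used: #11, #20, #5, #13, #19 — 5 (the for-cause on #17 doesn't count).
Remaining: 6 − 5 = 1.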